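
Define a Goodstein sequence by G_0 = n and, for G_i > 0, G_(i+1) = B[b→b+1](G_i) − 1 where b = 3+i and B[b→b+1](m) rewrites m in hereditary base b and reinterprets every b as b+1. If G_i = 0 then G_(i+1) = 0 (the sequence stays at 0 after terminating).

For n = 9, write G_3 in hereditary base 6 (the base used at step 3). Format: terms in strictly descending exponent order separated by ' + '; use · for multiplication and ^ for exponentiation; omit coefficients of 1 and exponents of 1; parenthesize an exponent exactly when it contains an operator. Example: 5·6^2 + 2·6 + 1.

3·6 + 1

i=0: 9 = 3^2 (b=3); 3→4: 4^2 = 16; 16−1 = 15
i=1: 15 = 3·4 + 3 (b=4); 4→5: 3·5 + 3 = 18; 18−1 = 17
i=2: 17 = 3·5 + 2 (b=5); 5→6: 3·6 + 2 = 20; 20−1 = 19
i=3: 19 = 3·6 + 1 (b=6); 6→7: 3·7 + 1 = 22; 22−1 = 21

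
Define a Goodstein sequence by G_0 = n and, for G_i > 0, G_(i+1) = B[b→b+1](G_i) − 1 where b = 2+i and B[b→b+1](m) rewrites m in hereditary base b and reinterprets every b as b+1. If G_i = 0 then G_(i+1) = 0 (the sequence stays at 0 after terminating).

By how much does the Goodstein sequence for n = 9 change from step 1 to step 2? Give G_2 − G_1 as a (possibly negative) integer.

942

9 —HB2→ 2^(2 + 1) + 1 —bump→ 3^(3 + 1) + 1 = 82 —(−1)→ 81
81 —HB3→ 3^(3 + 1) —bump→ 4^(4 + 1) = 1024 —(−1)→ 1023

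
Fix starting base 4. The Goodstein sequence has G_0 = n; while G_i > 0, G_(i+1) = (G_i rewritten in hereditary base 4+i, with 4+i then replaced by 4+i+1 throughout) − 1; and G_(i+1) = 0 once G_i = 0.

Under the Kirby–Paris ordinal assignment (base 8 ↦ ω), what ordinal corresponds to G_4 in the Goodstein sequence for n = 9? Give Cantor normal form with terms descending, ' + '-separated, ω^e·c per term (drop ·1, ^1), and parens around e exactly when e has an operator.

9 —HB4→ 2·4 + 1 —bump→ 2·5 + 1 = 11 —(−1)→ 10
10 —HB5→ 2·5 —bump→ 2·6 = 12 —(−1)→ 11
11 —HB6→ 6 + 5 —bump→ 7 + 5 = 12 —(−1)→ 11
11 —HB7→ 7 + 4 —bump→ 8 + 4 = 12 —(−1)→ 11

ω + 3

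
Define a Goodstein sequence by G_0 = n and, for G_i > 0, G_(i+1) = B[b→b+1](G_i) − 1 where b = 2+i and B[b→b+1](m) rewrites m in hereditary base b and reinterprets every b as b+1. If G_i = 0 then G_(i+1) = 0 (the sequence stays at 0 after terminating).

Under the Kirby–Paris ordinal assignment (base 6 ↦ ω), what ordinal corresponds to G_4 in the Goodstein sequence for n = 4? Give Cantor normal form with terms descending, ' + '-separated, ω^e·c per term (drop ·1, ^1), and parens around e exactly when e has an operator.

ω^2·2 + ω + 5

base 2: 4 = 2^2; at 3: 3^3 = 27; next = 26
base 3: 26 = 2·3^2 + 2·3 + 2; at 4: 2·4^2 + 2·4 + 2 = 42; next = 41
base 4: 41 = 2·4^2 + 2·4 + 1; at 5: 2·5^2 + 2·5 + 1 = 61; next = 60
base 5: 60 = 2·5^2 + 2·5; at 6: 2·6^2 + 2·6 = 84; next = 83
base 6: 83 = 2·6^2 + 6 + 5; at 7: 2·7^2 + 7 + 5 = 110; next = 109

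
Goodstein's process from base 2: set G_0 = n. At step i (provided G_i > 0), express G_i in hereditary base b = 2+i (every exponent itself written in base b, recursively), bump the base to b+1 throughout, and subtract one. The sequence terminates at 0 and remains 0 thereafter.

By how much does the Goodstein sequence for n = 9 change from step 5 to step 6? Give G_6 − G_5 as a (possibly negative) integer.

47861573

i=0: 9 = 2^(2 + 1) + 1 (b=2); 2→3: 3^(3 + 1) + 1 = 82; 82−1 = 81
i=1: 81 = 3^(3 + 1) (b=3); 3→4: 4^(4 + 1) = 1024; 1024−1 = 1023
i=2: 1023 = 3·4^4 + 3·4^3 + 3·4^2 + 3·4 + 3 (b=4); 4→5: 3·5^5 + 3·5^3 + 3·5^2 + 3·5 + 3 = 9843; 9843−1 = 9842
i=3: 9842 = 3·5^5 + 3·5^3 + 3·5^2 + 3·5 + 2 (b=5); 5→6: 3·6^6 + 3·6^3 + 3·6^2 + 3·6 + 2 = 140744; 140744−1 = 140743
i=4: 140743 = 3·6^6 + 3·6^3 + 3·6^2 + 3·6 + 1 (b=6); 6→7: 3·7^7 + 3·7^3 + 3·7^2 + 3·7 + 1 = 2471827; 2471827−1 = 2471826
i=5: 2471826 = 3·7^7 + 3·7^3 + 3·7^2 + 3·7 (b=7); 7→8: 3·8^8 + 3·8^3 + 3·8^2 + 3·8 = 50333400; 50333400−1 = 50333399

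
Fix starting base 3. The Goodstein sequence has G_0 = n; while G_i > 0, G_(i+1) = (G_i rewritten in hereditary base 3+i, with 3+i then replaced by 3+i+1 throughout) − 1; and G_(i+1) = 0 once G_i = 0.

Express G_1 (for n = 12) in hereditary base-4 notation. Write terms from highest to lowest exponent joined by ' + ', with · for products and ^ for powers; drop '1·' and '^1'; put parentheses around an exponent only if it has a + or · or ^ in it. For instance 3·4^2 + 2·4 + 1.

4^2 + 3

12 —HB3→ 3^2 + 3 —bump→ 4^2 + 4 = 20 —(−1)→ 19
19 —HB4→ 4^2 + 3 —bump→ 5^2 + 3 = 28 —(−1)→ 27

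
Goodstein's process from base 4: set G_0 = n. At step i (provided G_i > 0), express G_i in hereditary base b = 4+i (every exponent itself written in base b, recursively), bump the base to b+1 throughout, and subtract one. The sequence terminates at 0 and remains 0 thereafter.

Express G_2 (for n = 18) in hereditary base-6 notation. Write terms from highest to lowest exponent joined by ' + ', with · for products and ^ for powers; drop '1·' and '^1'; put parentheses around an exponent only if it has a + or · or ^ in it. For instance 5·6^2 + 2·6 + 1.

step 0: 18 = 4^2 + 2; sub 5 for 4: 5^2 + 2; = 27; G_1 = 27−1 = 26
step 1: 26 = 5^2 + 1; sub 6 for 5: 6^2 + 1; = 37; G_2 = 37−1 = 36
step 2: 36 = 6^2; sub 7 for 6: 7^2; = 49; G_3 = 49−1 = 48

6^2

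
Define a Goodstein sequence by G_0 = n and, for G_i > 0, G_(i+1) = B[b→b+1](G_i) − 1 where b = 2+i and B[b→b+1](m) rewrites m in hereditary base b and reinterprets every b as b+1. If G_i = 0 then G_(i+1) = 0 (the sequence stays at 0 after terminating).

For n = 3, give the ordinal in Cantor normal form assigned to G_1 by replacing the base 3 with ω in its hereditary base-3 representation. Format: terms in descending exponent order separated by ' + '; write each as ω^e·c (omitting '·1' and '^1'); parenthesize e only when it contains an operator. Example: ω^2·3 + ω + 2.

step 0: 3 = 2 + 1; sub 3 for 2: 3 + 1; = 4; G_1 = 4−1 = 3
step 1: 3 = 3; sub 4 for 3: 4; = 4; G_2 = 4−1 = 3

ω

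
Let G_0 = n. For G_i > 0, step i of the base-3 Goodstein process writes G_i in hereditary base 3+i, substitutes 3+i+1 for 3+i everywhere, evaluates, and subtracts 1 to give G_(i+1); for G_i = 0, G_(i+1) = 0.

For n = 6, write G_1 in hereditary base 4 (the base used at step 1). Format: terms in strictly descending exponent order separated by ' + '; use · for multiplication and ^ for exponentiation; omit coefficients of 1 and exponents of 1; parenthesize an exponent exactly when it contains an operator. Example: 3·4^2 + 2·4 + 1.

4 + 3

6 —HB3→ 2·3 —bump→ 2·4 = 8 —(−1)→ 7
7 —HB4→ 4 + 3 —bump→ 5 + 3 = 8 —(−1)→ 7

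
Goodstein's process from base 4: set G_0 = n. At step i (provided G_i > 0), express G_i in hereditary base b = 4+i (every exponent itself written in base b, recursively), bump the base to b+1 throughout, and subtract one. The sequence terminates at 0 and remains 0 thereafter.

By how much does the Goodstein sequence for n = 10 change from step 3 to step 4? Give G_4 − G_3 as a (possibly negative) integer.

0

base 4: 10 = 2·4 + 2; at 5: 2·5 + 2 = 12; next = 11
base 5: 11 = 2·5 + 1; at 6: 2·6 + 1 = 13; next = 12
base 6: 12 = 2·6; at 7: 2·7 = 14; next = 13
base 7: 13 = 7 + 6; at 8: 8 + 6 = 14; next = 13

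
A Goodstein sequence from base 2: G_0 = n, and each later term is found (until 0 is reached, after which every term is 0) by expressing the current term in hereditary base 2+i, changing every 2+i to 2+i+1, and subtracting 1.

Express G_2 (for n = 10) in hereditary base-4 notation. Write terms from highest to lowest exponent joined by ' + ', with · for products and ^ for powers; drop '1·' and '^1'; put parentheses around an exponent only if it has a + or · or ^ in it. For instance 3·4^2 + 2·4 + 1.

4^(4 + 1) + 1

(0) 10|_2 = 2^(2 + 1) + 2 ↦ 3^(3 + 1) + 3|_3 = 84 ⇒ 83
(1) 83|_3 = 3^(3 + 1) + 2 ↦ 4^(4 + 1) + 2|_4 = 1026 ⇒ 1025
(2) 1025|_4 = 4^(4 + 1) + 1 ↦ 5^(5 + 1) + 1|_5 = 15626 ⇒ 15625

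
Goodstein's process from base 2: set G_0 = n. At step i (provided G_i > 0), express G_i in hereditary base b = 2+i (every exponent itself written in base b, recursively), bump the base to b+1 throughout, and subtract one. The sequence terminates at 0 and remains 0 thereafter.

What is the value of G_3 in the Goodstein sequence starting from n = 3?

G_0=3  [base 2] 2 + 1  →[2↦3]→  3 + 1 = 4  −1 ⇒ G_1=3
G_1=3  [base 3] 3  →[3↦4]→  4 = 4  −1 ⇒ G_2=3
G_2=3  [base 4] 3  →[4↦5]→  3 = 3  −1 ⇒ G_3=2
G_3=2  [base 5] 2  →[5↦6]→  2 = 2  −1 ⇒ G_4=1

2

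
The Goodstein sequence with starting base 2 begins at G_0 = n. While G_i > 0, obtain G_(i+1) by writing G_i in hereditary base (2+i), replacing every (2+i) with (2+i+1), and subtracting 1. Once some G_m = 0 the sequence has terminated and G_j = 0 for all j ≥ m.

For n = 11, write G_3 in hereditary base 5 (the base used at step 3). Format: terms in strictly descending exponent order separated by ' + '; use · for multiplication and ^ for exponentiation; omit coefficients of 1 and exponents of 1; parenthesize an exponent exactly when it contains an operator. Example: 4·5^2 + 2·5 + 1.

5^(5 + 1) + 2

G_0 = 11. HB_2(11) = 2^(2 + 1) + 2 + 1. Bump = 85. G_1 = 84.
G_1 = 84. HB_3(84) = 3^(3 + 1) + 3. Bump = 1028. G_2 = 1027.
G_2 = 1027. HB_4(1027) = 4^(4 + 1) + 3. Bump = 15628. G_3 = 15627.
G_3 = 15627. HB_5(15627) = 5^(5 + 1) + 2. Bump = 279938. G_4 = 279937.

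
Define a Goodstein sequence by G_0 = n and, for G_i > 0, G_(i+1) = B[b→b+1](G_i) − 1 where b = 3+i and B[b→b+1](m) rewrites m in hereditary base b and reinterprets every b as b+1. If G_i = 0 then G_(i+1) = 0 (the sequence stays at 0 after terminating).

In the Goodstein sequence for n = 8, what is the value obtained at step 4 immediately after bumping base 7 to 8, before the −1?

(0) 8|_3 = 2·3 + 2 ↦ 2·4 + 2|_4 = 10 ⇒ 9
(1) 9|_4 = 2·4 + 1 ↦ 2·5 + 1|_5 = 11 ⇒ 10
(2) 10|_5 = 2·5 ↦ 2·6|_6 = 12 ⇒ 11
(3) 11|_6 = 6 + 5 ↦ 7 + 5|_7 = 12 ⇒ 11
(4) 11|_7 = 7 + 4 ↦ 8 + 4|_8 = 12 ⇒ 11

12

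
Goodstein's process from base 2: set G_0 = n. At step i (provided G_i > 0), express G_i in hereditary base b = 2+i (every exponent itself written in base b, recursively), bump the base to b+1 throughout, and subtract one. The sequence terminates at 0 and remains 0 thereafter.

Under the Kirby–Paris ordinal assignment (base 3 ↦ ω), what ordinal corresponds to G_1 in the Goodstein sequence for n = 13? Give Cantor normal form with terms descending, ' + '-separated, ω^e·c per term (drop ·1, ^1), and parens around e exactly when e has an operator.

ω^(ω + 1) + ω^ω

i=0: 13 = 2^(2 + 1) + 2^2 + 1 (b=2); 2→3: 3^(3 + 1) + 3^3 + 1 = 109; 109−1 = 108
i=1: 108 = 3^(3 + 1) + 3^3 (b=3); 3→4: 4^(4 + 1) + 4^4 = 1280; 1280−1 = 1279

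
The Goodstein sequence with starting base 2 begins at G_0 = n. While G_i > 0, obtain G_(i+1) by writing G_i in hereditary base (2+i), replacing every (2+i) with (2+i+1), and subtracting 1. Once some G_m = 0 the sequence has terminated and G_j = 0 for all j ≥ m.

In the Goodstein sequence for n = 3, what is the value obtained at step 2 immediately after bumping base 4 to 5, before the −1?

i=0: 3 = 2 + 1 (b=2); 2→3: 3 + 1 = 4; 4−1 = 3
i=1: 3 = 3 (b=3); 3→4: 4 = 4; 4−1 = 3
i=2: 3 = 3 (b=4); 4→5: 3 = 3; 3−1 = 2

3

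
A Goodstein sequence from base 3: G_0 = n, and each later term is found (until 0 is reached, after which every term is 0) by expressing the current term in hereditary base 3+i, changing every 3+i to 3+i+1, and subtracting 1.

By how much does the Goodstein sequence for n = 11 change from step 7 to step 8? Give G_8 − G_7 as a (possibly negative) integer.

G_0=11  [base 3] 3^2 + 2  →[3↦4]→  4^2 + 2 = 18  −1 ⇒ G_1=17
G_1=17  [base 4] 4^2 + 1  →[4↦5]→  5^2 + 1 = 26  −1 ⇒ G_2=25
G_2=25  [base 5] 5^2  →[5↦6]→  6^2 = 36  −1 ⇒ G_3=35
G_3=35  [base 6] 5·6 + 5  →[6↦7]→  5·7 + 5 = 40  −1 ⇒ G_4=39
G_4=39  [base 7] 5·7 + 4  →[7↦8]→  5·8 + 4 = 44  −1 ⇒ G_5=43
G_5=43  [base 8] 5·8 + 3  →[8↦9]→  5·9 + 3 = 48  −1 ⇒ G_6=47
G_6=47  [base 9] 5·9 + 2  →[9↦10]→  5·10 + 2 = 52  −1 ⇒ G_7=51
G_7=51  [base 10] 5·10 + 1  →[10↦11]→  5·11 + 1 = 56  −1 ⇒ G_8=55

4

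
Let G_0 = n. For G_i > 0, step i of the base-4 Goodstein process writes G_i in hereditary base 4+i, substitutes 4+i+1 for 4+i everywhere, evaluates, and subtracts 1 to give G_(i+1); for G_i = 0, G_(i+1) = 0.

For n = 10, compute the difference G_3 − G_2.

10 —HB4→ 2·4 + 2 —bump→ 2·5 + 2 = 12 —(−1)→ 11
11 —HB5→ 2·5 + 1 —bump→ 2·6 + 1 = 13 —(−1)→ 12
12 —HB6→ 2·6 —bump→ 2·7 = 14 —(−1)→ 13

1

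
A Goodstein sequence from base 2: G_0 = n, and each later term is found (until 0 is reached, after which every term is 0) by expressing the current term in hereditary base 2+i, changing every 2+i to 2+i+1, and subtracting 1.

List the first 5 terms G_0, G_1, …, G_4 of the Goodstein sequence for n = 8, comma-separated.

G_0=8  [base 2] 2^(2 + 1)  →[2↦3]→  3^(3 + 1) = 81  −1 ⇒ G_1=80
G_1=80  [base 3] 2·3^3 + 2·3^2 + 2·3 + 2  →[3↦4]→  2·4^4 + 2·4^2 + 2·4 + 2 = 554  −1 ⇒ G_2=553
G_2=553  [base 4] 2·4^4 + 2·4^2 + 2·4 + 1  →[4↦5]→  2·5^5 + 2·5^2 + 2·5 + 1 = 6311  −1 ⇒ G_3=6310
G_3=6310  [base 5] 2·5^5 + 2·5^2 + 2·5  →[5↦6]→  2·6^6 + 2·6^2 + 2·6 = 93396  −1 ⇒ G_4=93395

8, 80, 553, 6310, 93395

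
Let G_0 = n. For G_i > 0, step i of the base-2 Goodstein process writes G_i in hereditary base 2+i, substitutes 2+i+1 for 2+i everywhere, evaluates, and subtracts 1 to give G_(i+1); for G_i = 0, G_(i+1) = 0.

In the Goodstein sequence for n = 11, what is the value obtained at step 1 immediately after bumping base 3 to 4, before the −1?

11 —HB2→ 2^(2 + 1) + 2 + 1 —bump→ 3^(3 + 1) + 3 + 1 = 85 —(−1)→ 84
84 —HB3→ 3^(3 + 1) + 3 —bump→ 4^(4 + 1) + 4 = 1028 —(−1)→ 1027

1028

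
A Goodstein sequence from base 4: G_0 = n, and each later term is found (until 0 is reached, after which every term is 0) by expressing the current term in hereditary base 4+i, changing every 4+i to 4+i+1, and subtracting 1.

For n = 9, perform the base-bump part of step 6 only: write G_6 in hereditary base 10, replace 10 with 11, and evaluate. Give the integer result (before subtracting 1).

[0] 9 ≡ 2·4 + 1 (base 4). Lift 5: 11. −1: 10.
[1] 10 ≡ 2·5 (base 5). Lift 6: 12. −1: 11.
[2] 11 ≡ 6 + 5 (base 6). Lift 7: 12. −1: 11.
[3] 11 ≡ 7 + 4 (base 7). Lift 8: 12. −1: 11.
[4] 11 ≡ 8 + 3 (base 8). Lift 9: 12. −1: 11.
[5] 11 ≡ 9 + 2 (base 9). Lift 10: 12. −1: 11.
[6] 11 ≡ 10 + 1 (base 10). Lift 11: 12. −1: 11.

12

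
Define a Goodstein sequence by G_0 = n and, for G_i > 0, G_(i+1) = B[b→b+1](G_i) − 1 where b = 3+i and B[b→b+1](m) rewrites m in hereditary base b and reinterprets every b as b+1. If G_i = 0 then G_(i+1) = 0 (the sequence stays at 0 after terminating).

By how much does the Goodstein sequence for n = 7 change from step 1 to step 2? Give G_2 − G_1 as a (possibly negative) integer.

1

G_0 = 7. HB_3(7) = 2·3 + 1. Bump = 9. G_1 = 8.
G_1 = 8. HB_4(8) = 2·4. Bump = 10. G_2 = 9.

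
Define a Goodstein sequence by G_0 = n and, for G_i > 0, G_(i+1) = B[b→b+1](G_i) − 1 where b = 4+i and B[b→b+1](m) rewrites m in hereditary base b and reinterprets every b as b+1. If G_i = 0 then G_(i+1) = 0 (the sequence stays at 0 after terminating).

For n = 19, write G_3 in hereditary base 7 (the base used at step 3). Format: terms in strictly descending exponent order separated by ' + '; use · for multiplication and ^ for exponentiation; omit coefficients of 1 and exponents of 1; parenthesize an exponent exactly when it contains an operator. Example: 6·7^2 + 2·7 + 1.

7^2

19 —HB4→ 4^2 + 3 —bump→ 5^2 + 3 = 28 —(−1)→ 27
27 —HB5→ 5^2 + 2 —bump→ 6^2 + 2 = 38 —(−1)→ 37
37 —HB6→ 6^2 + 1 —bump→ 7^2 + 1 = 50 —(−1)→ 49
49 —HB7→ 7^2 —bump→ 8^2 = 64 —(−1)→ 63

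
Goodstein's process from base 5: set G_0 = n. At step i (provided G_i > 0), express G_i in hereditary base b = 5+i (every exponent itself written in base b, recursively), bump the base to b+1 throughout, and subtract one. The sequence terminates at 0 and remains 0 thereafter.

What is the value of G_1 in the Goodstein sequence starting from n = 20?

23

base 5: 20 = 4·5; at 6: 4·6 = 24; next = 23
base 6: 23 = 3·6 + 5; at 7: 3·7 + 5 = 26; next = 25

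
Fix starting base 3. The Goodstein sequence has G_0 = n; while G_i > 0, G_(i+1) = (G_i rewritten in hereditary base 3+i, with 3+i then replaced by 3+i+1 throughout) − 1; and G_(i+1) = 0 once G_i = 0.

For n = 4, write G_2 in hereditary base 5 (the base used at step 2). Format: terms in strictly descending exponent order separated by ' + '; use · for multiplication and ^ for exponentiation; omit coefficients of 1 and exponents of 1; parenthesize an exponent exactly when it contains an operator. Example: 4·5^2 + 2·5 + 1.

4

base 3: 4 = 3 + 1; at 4: 4 + 1 = 5; next = 4
base 4: 4 = 4; at 5: 5 = 5; next = 4
base 5: 4 = 4; at 6: 4 = 4; next = 3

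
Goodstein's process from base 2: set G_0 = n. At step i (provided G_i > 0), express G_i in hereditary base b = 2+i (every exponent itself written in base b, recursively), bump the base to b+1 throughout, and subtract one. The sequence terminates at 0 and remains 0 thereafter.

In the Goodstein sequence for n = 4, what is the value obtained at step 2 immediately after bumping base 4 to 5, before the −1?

61

[0] 4 ≡ 2^2 (base 2). Lift 3: 27. −1: 26.
[1] 26 ≡ 2·3^2 + 2·3 + 2 (base 3). Lift 4: 42. −1: 41.
[2] 41 ≡ 2·4^2 + 2·4 + 1 (base 4). Lift 5: 61. −1: 60.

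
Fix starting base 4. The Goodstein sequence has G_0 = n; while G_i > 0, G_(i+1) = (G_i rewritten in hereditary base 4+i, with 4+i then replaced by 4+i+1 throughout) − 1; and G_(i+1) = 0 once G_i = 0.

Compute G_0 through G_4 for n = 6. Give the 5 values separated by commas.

6, 6, 6, 6, 5

(0) 6|_4 = 4 + 2 ↦ 5 + 2|_5 = 7 ⇒ 6
(1) 6|_5 = 5 + 1 ↦ 6 + 1|_6 = 7 ⇒ 6
(2) 6|_6 = 6 ↦ 7|_7 = 7 ⇒ 6
(3) 6|_7 = 6 ↦ 6|_8 = 6 ⇒ 5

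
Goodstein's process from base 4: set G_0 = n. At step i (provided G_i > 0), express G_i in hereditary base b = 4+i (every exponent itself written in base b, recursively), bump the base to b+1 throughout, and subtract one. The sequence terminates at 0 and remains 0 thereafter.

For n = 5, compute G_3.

step 0: 5 = 4 + 1; sub 5 for 4: 5 + 1; = 6; G_1 = 6−1 = 5
step 1: 5 = 5; sub 6 for 5: 6; = 6; G_2 = 6−1 = 5
step 2: 5 = 5; sub 7 for 6: 5; = 5; G_3 = 5−1 = 4

4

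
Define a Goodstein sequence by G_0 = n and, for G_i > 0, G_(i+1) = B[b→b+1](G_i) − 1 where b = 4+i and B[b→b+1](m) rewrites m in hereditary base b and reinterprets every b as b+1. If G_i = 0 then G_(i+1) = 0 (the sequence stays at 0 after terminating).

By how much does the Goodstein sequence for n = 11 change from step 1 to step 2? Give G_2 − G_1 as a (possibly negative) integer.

i=0: 11 = 2·4 + 3 (b=4); 4→5: 2·5 + 3 = 13; 13−1 = 12
i=1: 12 = 2·5 + 2 (b=5); 5→6: 2·6 + 2 = 14; 14−1 = 13

1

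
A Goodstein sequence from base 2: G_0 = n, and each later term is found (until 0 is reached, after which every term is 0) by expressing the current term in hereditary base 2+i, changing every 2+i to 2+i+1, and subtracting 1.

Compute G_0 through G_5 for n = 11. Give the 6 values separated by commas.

G_0=11  [base 2] 2^(2 + 1) + 2 + 1  →[2↦3]→  3^(3 + 1) + 3 + 1 = 85  −1 ⇒ G_1=84
G_1=84  [base 3] 3^(3 + 1) + 3  →[3↦4]→  4^(4 + 1) + 4 = 1028  −1 ⇒ G_2=1027
G_2=1027  [base 4] 4^(4 + 1) + 3  →[4↦5]→  5^(5 + 1) + 3 = 15628  −1 ⇒ G_3=15627
G_3=15627  [base 5] 5^(5 + 1) + 2  →[5↦6]→  6^(6 + 1) + 2 = 279938  −1 ⇒ G_4=279937
G_4=279937  [base 6] 6^(6 + 1) + 1  →[6↦7]→  7^(7 + 1) + 1 = 5764802  −1 ⇒ G_5=5764801

11, 84, 1027, 15627, 279937, 5764801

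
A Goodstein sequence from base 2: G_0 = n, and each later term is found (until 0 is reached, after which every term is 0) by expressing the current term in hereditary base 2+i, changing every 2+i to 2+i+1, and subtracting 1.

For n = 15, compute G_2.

1283

step 0: 15 = 2^(2 + 1) + 2^2 + 2 + 1; sub 3 for 2: 3^(3 + 1) + 3^3 + 3 + 1; = 112; G_1 = 112−1 = 111
step 1: 111 = 3^(3 + 1) + 3^3 + 3; sub 4 for 3: 4^(4 + 1) + 4^4 + 4; = 1284; G_2 = 1284−1 = 1283
step 2: 1283 = 4^(4 + 1) + 4^4 + 3; sub 5 for 4: 5^(5 + 1) + 5^5 + 3; = 18753; G_3 = 18753−1 = 18752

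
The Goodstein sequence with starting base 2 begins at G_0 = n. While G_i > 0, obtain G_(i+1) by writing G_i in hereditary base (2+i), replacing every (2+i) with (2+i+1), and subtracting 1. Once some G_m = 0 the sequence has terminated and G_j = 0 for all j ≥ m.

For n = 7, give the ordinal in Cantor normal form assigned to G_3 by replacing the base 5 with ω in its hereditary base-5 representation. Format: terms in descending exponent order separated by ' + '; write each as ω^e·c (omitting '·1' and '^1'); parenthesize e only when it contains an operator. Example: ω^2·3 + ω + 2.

ω^ω + 2

[0] 7 ≡ 2^2 + 2 + 1 (base 2). Lift 3: 31. −1: 30.
[1] 30 ≡ 3^3 + 3 (base 3). Lift 4: 260. −1: 259.
[2] 259 ≡ 4^4 + 3 (base 4). Lift 5: 3128. −1: 3127.
[3] 3127 ≡ 5^5 + 2 (base 5). Lift 6: 46658. −1: 46657.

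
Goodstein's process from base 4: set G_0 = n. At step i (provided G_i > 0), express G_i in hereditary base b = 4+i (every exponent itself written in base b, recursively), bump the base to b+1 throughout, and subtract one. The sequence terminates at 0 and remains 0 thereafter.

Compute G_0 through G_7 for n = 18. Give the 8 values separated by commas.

18, 26, 36, 48, 53, 58, 63, 68

step 0: 18 = 4^2 + 2; sub 5 for 4: 5^2 + 2; = 27; G_1 = 27−1 = 26
step 1: 26 = 5^2 + 1; sub 6 for 5: 6^2 + 1; = 37; G_2 = 37−1 = 36
step 2: 36 = 6^2; sub 7 for 6: 7^2; = 49; G_3 = 49−1 = 48
step 3: 48 = 6·7 + 6; sub 8 for 7: 6·8 + 6; = 54; G_4 = 54−1 = 53
step 4: 53 = 6·8 + 5; sub 9 for 8: 6·9 + 5; = 59; G_5 = 59−1 = 58
step 5: 58 = 6·9 + 4; sub 10 for 9: 6·10 + 4; = 64; G_6 = 64−1 = 63
step 6: 63 = 6·10 + 3; sub 11 for 10: 6·11 + 3; = 69; G_7 = 69−1 = 68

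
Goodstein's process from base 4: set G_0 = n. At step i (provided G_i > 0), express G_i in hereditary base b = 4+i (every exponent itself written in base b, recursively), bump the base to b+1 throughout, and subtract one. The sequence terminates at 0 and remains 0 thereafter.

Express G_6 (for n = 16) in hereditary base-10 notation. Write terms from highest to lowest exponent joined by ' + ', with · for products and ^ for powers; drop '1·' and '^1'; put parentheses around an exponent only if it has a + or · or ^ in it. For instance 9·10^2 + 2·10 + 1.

16 —HB4→ 4^2 —bump→ 5^2 = 25 —(−1)→ 24
24 —HB5→ 4·5 + 4 —bump→ 4·6 + 4 = 28 —(−1)→ 27
27 —HB6→ 4·6 + 3 —bump→ 4·7 + 3 = 31 —(−1)→ 30
30 —HB7→ 4·7 + 2 —bump→ 4·8 + 2 = 34 —(−1)→ 33
33 —HB8→ 4·8 + 1 —bump→ 4·9 + 1 = 37 —(−1)→ 36
36 —HB9→ 4·9 —bump→ 4·10 = 40 —(−1)→ 39
39 —HB10→ 3·10 + 9 —bump→ 3·11 + 9 = 42 —(−1)→ 41

3·10 + 9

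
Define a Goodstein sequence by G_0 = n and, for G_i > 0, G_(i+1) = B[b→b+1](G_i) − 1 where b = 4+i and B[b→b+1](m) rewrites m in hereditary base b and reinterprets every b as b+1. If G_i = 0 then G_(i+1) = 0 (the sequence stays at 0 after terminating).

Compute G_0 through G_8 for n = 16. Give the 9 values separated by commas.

16, 24, 27, 30, 33, 36, 39, 41, 43

(0) 16|_4 = 4^2 ↦ 5^2|_5 = 25 ⇒ 24
(1) 24|_5 = 4·5 + 4 ↦ 4·6 + 4|_6 = 28 ⇒ 27
(2) 27|_6 = 4·6 + 3 ↦ 4·7 + 3|_7 = 31 ⇒ 30
(3) 30|_7 = 4·7 + 2 ↦ 4·8 + 2|_8 = 34 ⇒ 33
(4) 33|_8 = 4·8 + 1 ↦ 4·9 + 1|_9 = 37 ⇒ 36
(5) 36|_9 = 4·9 ↦ 4·10|_10 = 40 ⇒ 39
(6) 39|_10 = 3·10 + 9 ↦ 3·11 + 9|_11 = 42 ⇒ 41
(7) 41|_11 = 3·11 + 8 ↦ 3·12 + 8|_12 = 44 ⇒ 43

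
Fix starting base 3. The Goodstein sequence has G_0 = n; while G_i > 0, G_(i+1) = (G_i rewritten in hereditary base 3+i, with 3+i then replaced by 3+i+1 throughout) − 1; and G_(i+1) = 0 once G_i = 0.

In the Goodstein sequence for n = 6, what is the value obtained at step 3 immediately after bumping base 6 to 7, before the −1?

8

i=0: 6 = 2·3 (b=3); 3→4: 2·4 = 8; 8−1 = 7
i=1: 7 = 4 + 3 (b=4); 4→5: 5 + 3 = 8; 8−1 = 7
i=2: 7 = 5 + 2 (b=5); 5→6: 6 + 2 = 8; 8−1 = 7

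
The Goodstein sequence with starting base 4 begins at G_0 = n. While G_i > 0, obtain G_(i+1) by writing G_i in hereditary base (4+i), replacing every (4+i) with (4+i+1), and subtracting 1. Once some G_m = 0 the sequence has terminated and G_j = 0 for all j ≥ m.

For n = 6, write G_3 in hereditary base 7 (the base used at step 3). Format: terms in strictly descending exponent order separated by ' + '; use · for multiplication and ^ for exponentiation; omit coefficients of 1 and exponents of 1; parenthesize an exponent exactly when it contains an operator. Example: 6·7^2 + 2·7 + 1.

step 0: 6 = 4 + 2; sub 5 for 4: 5 + 2; = 7; G_1 = 7−1 = 6
step 1: 6 = 5 + 1; sub 6 for 5: 6 + 1; = 7; G_2 = 7−1 = 6
step 2: 6 = 6; sub 7 for 6: 7; = 7; G_3 = 7−1 = 6
step 3: 6 = 6; sub 8 for 7: 6; = 6; G_4 = 6−1 = 5

6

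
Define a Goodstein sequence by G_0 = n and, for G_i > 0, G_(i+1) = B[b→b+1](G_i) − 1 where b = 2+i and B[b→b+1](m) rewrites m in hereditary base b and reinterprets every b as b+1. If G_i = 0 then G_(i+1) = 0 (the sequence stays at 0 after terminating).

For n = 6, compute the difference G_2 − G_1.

G_0 = 6. HB_2(6) = 2^2 + 2. Bump = 30. G_1 = 29.
G_1 = 29. HB_3(29) = 3^3 + 2. Bump = 258. G_2 = 257.

228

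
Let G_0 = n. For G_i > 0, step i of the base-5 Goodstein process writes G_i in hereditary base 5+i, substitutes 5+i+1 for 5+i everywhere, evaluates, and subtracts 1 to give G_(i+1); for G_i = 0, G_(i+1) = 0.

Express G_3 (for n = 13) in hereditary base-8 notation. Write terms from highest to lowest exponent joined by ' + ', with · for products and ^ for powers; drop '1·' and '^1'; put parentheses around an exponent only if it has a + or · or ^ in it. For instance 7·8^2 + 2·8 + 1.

i=0: 13 = 2·5 + 3 (b=5); 5→6: 2·6 + 3 = 15; 15−1 = 14
i=1: 14 = 2·6 + 2 (b=6); 6→7: 2·7 + 2 = 16; 16−1 = 15
i=2: 15 = 2·7 + 1 (b=7); 7→8: 2·8 + 1 = 17; 17−1 = 16

2·8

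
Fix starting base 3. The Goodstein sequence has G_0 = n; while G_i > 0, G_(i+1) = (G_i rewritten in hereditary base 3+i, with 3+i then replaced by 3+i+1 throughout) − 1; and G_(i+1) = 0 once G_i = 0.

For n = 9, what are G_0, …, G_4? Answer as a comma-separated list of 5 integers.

(0) 9|_3 = 3^2 ↦ 4^2|_4 = 16 ⇒ 15
(1) 15|_4 = 3·4 + 3 ↦ 3·5 + 3|_5 = 18 ⇒ 17
(2) 17|_5 = 3·5 + 2 ↦ 3·6 + 2|_6 = 20 ⇒ 19
(3) 19|_6 = 3·6 + 1 ↦ 3·7 + 1|_7 = 22 ⇒ 21

9, 15, 17, 19, 21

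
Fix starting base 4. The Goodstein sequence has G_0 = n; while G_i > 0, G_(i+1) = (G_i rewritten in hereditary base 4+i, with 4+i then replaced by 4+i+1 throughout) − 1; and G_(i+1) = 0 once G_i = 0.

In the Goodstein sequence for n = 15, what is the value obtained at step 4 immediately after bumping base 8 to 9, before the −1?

25

G_0=15  [base 4] 3·4 + 3  →[4↦5]→  3·5 + 3 = 18  −1 ⇒ G_1=17
G_1=17  [base 5] 3·5 + 2  →[5↦6]→  3·6 + 2 = 20  −1 ⇒ G_2=19
G_2=19  [base 6] 3·6 + 1  →[6↦7]→  3·7 + 1 = 22  −1 ⇒ G_3=21
G_3=21  [base 7] 3·7  →[7↦8]→  3·8 = 24  −1 ⇒ G_4=23
G_4=23  [base 8] 2·8 + 7  →[8↦9]→  2·9 + 7 = 25  −1 ⇒ G_5=24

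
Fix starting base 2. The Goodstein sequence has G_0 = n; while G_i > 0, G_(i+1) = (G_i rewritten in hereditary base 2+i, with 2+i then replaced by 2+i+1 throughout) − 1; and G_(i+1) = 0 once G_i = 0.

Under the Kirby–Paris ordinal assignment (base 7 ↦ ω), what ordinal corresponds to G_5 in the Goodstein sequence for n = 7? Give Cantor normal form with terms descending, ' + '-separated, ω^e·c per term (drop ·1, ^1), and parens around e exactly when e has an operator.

ω^ω

[0] 7 ≡ 2^2 + 2 + 1 (base 2). Lift 3: 31. −1: 30.
[1] 30 ≡ 3^3 + 3 (base 3). Lift 4: 260. −1: 259.
[2] 259 ≡ 4^4 + 3 (base 4). Lift 5: 3128. −1: 3127.
[3] 3127 ≡ 5^5 + 2 (base 5). Lift 6: 46658. −1: 46657.
[4] 46657 ≡ 6^6 + 1 (base 6). Lift 7: 823544. −1: 823543.
[5] 823543 ≡ 7^7 (base 7). Lift 8: 16777216. −1: 16777215.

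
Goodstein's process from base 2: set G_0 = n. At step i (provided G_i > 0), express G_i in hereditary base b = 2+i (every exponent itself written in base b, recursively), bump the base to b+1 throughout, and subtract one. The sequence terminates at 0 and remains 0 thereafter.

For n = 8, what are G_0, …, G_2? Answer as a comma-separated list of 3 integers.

8, 80, 553

base 2: 8 = 2^(2 + 1); at 3: 3^(3 + 1) = 81; next = 80
base 3: 80 = 2·3^3 + 2·3^2 + 2·3 + 2; at 4: 2·4^4 + 2·4^2 + 2·4 + 2 = 554; next = 553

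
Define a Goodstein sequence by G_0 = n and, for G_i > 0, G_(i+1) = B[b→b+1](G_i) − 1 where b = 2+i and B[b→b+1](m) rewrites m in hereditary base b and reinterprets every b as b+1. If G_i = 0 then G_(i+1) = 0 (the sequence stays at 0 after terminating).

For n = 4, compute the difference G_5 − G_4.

G_0=4  [base 2] 2^2  →[2↦3]→  3^3 = 27  −1 ⇒ G_1=26
G_1=26  [base 3] 2·3^2 + 2·3 + 2  →[3↦4]→  2·4^2 + 2·4 + 2 = 42  −1 ⇒ G_2=41
G_2=41  [base 4] 2·4^2 + 2·4 + 1  →[4↦5]→  2·5^2 + 2·5 + 1 = 61  −1 ⇒ G_3=60
G_3=60  [base 5] 2·5^2 + 2·5  →[5↦6]→  2·6^2 + 2·6 = 84  −1 ⇒ G_4=83
G_4=83  [base 6] 2·6^2 + 6 + 5  →[6↦7]→  2·7^2 + 7 + 5 = 110  −1 ⇒ G_5=109

26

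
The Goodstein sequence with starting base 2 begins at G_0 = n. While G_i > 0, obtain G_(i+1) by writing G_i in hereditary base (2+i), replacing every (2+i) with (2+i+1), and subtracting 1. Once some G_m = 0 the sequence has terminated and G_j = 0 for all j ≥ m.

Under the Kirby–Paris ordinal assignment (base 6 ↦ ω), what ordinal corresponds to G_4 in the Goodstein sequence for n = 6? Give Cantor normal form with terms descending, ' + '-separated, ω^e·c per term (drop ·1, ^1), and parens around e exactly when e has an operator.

ω^5·5 + ω^4·5 + ω^3·5 + ω^2·5 + ω·5 + 5

G_0=6  [base 2] 2^2 + 2  →[2↦3]→  3^3 + 3 = 30  −1 ⇒ G_1=29
G_1=29  [base 3] 3^3 + 2  →[3↦4]→  4^4 + 2 = 258  −1 ⇒ G_2=257
G_2=257  [base 4] 4^4 + 1  →[4↦5]→  5^5 + 1 = 3126  −1 ⇒ G_3=3125
G_3=3125  [base 5] 5^5  →[5↦6]→  6^6 = 46656  −1 ⇒ G_4=46655
G_4=46655  [base 6] 5·6^5 + 5·6^4 + 5·6^3 + 5·6^2 + 5·6 + 5  →[6↦7]→  5·7^5 + 5·7^4 + 5·7^3 + 5·7^2 + 5·7 + 5 = 98040  −1 ⇒ G_5=98039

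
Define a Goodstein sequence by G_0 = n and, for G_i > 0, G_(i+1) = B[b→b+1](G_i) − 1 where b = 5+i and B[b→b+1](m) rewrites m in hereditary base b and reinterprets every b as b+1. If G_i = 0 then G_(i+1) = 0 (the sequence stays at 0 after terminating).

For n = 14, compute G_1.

G_0 = 14. HB_5(14) = 2·5 + 4. Bump = 16. G_1 = 15.
G_1 = 15. HB_6(15) = 2·6 + 3. Bump = 17. G_2 = 16.

15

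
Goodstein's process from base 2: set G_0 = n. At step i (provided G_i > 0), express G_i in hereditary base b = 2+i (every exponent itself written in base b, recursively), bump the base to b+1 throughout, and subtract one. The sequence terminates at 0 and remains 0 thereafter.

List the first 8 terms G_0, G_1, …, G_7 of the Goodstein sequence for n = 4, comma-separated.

base 2: 4 = 2^2; at 3: 3^3 = 27; next = 26
base 3: 26 = 2·3^2 + 2·3 + 2; at 4: 2·4^2 + 2·4 + 2 = 42; next = 41
base 4: 41 = 2·4^2 + 2·4 + 1; at 5: 2·5^2 + 2·5 + 1 = 61; next = 60
base 5: 60 = 2·5^2 + 2·5; at 6: 2·6^2 + 2·6 = 84; next = 83
base 6: 83 = 2·6^2 + 6 + 5; at 7: 2·7^2 + 7 + 5 = 110; next = 109
base 7: 109 = 2·7^2 + 7 + 4; at 8: 2·8^2 + 8 + 4 = 140; next = 139
base 8: 139 = 2·8^2 + 8 + 3; at 9: 2·9^2 + 9 + 3 = 174; next = 173

4, 26, 41, 60, 83, 109, 139, 173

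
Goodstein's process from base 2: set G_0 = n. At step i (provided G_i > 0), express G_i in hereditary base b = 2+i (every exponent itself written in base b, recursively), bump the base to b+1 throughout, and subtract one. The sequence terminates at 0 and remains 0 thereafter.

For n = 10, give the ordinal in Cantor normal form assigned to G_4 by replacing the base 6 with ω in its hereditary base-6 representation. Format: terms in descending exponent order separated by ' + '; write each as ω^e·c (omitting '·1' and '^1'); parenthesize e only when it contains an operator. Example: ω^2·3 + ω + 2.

ω^ω·5 + ω^5·5 + ω^4·5 + ω^3·5 + ω^2·5 + ω·5 + 5

G_0=10  [base 2] 2^(2 + 1) + 2  →[2↦3]→  3^(3 + 1) + 3 = 84  −1 ⇒ G_1=83
G_1=83  [base 3] 3^(3 + 1) + 2  →[3↦4]→  4^(4 + 1) + 2 = 1026  −1 ⇒ G_2=1025
G_2=1025  [base 4] 4^(4 + 1) + 1  →[4↦5]→  5^(5 + 1) + 1 = 15626  −1 ⇒ G_3=15625
G_3=15625  [base 5] 5^(5 + 1)  →[5↦6]→  6^(6 + 1) = 279936  −1 ⇒ G_4=279935
G_4=279935  [base 6] 5·6^6 + 5·6^5 + 5·6^4 + 5·6^3 + 5·6^2 + 5·6 + 5  →[6↦7]→  5·7^7 + 5·7^5 + 5·7^4 + 5·7^3 + 5·7^2 + 5·7 + 5 = 4215755  −1 ⇒ G_5=4215754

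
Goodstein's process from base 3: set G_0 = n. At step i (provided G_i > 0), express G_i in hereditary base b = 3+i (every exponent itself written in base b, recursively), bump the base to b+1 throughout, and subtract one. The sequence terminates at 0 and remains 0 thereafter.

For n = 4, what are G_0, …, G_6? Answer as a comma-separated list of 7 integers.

4 —HB3→ 3 + 1 —bump→ 4 + 1 = 5 —(−1)→ 4
4 —HB4→ 4 —bump→ 5 = 5 —(−1)→ 4
4 —HB5→ 4 —bump→ 4 = 4 —(−1)→ 3
3 —HB6→ 3 —bump→ 3 = 3 —(−1)→ 2
2 —HB7→ 2 —bump→ 2 = 2 —(−1)→ 1
1 —HB8→ 1 —bump→ 1 = 1 —(−1)→ 0

4, 4, 4, 3, 2, 1, 0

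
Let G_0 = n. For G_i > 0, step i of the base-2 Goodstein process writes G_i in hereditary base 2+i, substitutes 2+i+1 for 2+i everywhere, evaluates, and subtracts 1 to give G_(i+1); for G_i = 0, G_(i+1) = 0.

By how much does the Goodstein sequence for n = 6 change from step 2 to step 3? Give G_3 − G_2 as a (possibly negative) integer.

i=0: 6 = 2^2 + 2 (b=2); 2→3: 3^3 + 3 = 30; 30−1 = 29
i=1: 29 = 3^3 + 2 (b=3); 3→4: 4^4 + 2 = 258; 258−1 = 257
i=2: 257 = 4^4 + 1 (b=4); 4→5: 5^5 + 1 = 3126; 3126−1 = 3125

2868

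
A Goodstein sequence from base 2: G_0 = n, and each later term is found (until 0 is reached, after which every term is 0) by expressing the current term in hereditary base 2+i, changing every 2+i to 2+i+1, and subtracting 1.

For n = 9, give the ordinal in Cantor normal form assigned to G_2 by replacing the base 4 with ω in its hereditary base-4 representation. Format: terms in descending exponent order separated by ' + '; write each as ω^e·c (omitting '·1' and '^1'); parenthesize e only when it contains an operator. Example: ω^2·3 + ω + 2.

step 0: 9 = 2^(2 + 1) + 1; sub 3 for 2: 3^(3 + 1) + 1; = 82; G_1 = 82−1 = 81
step 1: 81 = 3^(3 + 1); sub 4 for 3: 4^(4 + 1); = 1024; G_2 = 1024−1 = 1023
step 2: 1023 = 3·4^4 + 3·4^3 + 3·4^2 + 3·4 + 3; sub 5 for 4: 3·5^5 + 3·5^3 + 3·5^2 + 3·5 + 3; = 9843; G_3 = 9843−1 = 9842

ω^ω·3 + ω^3·3 + ω^2·3 + ω·3 + 3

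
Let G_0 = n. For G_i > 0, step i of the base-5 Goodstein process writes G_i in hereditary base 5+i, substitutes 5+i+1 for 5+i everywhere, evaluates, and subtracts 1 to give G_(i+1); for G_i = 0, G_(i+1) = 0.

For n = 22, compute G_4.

i=0: 22 = 4·5 + 2 (b=5); 5→6: 4·6 + 2 = 26; 26−1 = 25
i=1: 25 = 4·6 + 1 (b=6); 6→7: 4·7 + 1 = 29; 29−1 = 28
i=2: 28 = 4·7 (b=7); 7→8: 4·8 = 32; 32−1 = 31
i=3: 31 = 3·8 + 7 (b=8); 8→9: 3·9 + 7 = 34; 34−1 = 33
i=4: 33 = 3·9 + 6 (b=9); 9→10: 3·10 + 6 = 36; 36−1 = 35

33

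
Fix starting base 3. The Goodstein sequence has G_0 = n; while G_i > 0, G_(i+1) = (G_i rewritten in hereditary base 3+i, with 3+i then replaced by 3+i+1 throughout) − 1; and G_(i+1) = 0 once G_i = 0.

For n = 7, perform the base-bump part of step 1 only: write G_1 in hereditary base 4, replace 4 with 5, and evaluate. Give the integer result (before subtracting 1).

G_0=7  [base 3] 2·3 + 1  →[3↦4]→  2·4 + 1 = 9  −1 ⇒ G_1=8
G_1=8  [base 4] 2·4  →[4↦5]→  2·5 = 10  −1 ⇒ G_2=9

10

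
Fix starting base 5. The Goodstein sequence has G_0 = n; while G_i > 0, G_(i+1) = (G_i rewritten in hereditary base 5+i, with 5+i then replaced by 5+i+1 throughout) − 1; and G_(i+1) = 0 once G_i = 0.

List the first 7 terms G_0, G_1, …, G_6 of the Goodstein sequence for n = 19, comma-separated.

G_0=19  [base 5] 3·5 + 4  →[5↦6]→  3·6 + 4 = 22  −1 ⇒ G_1=21
G_1=21  [base 6] 3·6 + 3  →[6↦7]→  3·7 + 3 = 24  −1 ⇒ G_2=23
G_2=23  [base 7] 3·7 + 2  →[7↦8]→  3·8 + 2 = 26  −1 ⇒ G_3=25
G_3=25  [base 8] 3·8 + 1  →[8↦9]→  3·9 + 1 = 28  −1 ⇒ G_4=27
G_4=27  [base 9] 3·9  →[9↦10]→  3·10 = 30  −1 ⇒ G_5=29
G_5=29  [base 10] 2·10 + 9  →[10↦11]→  2·11 + 9 = 31  −1 ⇒ G_6=30

19, 21, 23, 25, 27, 29, 30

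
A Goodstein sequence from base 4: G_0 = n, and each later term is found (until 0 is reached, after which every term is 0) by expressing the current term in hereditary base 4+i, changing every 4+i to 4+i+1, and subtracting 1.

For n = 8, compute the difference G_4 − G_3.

8 —HB4→ 2·4 —bump→ 2·5 = 10 —(−1)→ 9
9 —HB5→ 5 + 4 —bump→ 6 + 4 = 10 —(−1)→ 9
9 —HB6→ 6 + 3 —bump→ 7 + 3 = 10 —(−1)→ 9
9 —HB7→ 7 + 2 —bump→ 8 + 2 = 10 —(−1)→ 9

0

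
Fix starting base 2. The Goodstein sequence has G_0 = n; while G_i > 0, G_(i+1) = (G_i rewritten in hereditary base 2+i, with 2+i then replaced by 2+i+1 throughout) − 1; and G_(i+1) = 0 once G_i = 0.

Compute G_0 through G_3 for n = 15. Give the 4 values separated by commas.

15, 111, 1283, 18752

base 2: 15 = 2^(2 + 1) + 2^2 + 2 + 1; at 3: 3^(3 + 1) + 3^3 + 3 + 1 = 112; next = 111
base 3: 111 = 3^(3 + 1) + 3^3 + 3; at 4: 4^(4 + 1) + 4^4 + 4 = 1284; next = 1283
base 4: 1283 = 4^(4 + 1) + 4^4 + 3; at 5: 5^(5 + 1) + 5^5 + 3 = 18753; next = 18752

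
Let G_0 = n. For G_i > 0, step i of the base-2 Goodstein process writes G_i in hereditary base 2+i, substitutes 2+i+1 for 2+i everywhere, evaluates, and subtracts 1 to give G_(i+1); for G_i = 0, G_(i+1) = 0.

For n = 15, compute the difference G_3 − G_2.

17469

(0) 15|_2 = 2^(2 + 1) + 2^2 + 2 + 1 ↦ 3^(3 + 1) + 3^3 + 3 + 1|_3 = 112 ⇒ 111
(1) 111|_3 = 3^(3 + 1) + 3^3 + 3 ↦ 4^(4 + 1) + 4^4 + 4|_4 = 1284 ⇒ 1283
(2) 1283|_4 = 4^(4 + 1) + 4^4 + 3 ↦ 5^(5 + 1) + 5^5 + 3|_5 = 18753 ⇒ 18752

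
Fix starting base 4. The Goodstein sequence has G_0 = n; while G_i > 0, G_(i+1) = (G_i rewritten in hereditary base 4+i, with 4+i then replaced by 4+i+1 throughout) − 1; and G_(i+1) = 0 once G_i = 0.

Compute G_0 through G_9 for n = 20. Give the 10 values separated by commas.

20, 29, 39, 51, 65, 81, 99, 107, 115, 123

[0] 20 ≡ 4^2 + 4 (base 4). Lift 5: 30. −1: 29.
[1] 29 ≡ 5^2 + 4 (base 5). Lift 6: 40. −1: 39.
[2] 39 ≡ 6^2 + 3 (base 6). Lift 7: 52. −1: 51.
[3] 51 ≡ 7^2 + 2 (base 7). Lift 8: 66. −1: 65.
[4] 65 ≡ 8^2 + 1 (base 8). Lift 9: 82. −1: 81.
[5] 81 ≡ 9^2 (base 9). Lift 10: 100. −1: 99.
[6] 99 ≡ 9·10 + 9 (base 10). Lift 11: 108. −1: 107.
[7] 107 ≡ 9·11 + 8 (base 11). Lift 12: 116. −1: 115.
[8] 115 ≡ 9·12 + 7 (base 12). Lift 13: 124. −1: 123.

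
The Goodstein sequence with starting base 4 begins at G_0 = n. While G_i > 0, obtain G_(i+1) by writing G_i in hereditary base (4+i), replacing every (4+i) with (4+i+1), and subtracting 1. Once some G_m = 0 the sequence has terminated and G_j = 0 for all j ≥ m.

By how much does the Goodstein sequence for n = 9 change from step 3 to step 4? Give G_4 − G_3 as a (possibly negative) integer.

i=0: 9 = 2·4 + 1 (b=4); 4→5: 2·5 + 1 = 11; 11−1 = 10
i=1: 10 = 2·5 (b=5); 5→6: 2·6 = 12; 12−1 = 11
i=2: 11 = 6 + 5 (b=6); 6→7: 7 + 5 = 12; 12−1 = 11
i=3: 11 = 7 + 4 (b=7); 7→8: 8 + 4 = 12; 12−1 = 11

0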